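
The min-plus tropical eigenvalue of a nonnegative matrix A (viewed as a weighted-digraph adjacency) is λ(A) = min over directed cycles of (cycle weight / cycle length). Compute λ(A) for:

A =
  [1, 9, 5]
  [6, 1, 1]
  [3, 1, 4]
λ(A) = 1

Enumerate directed cycles and compute their means (weight / length). Sample:
  cycle 0 → 0: weight = 1, length = 1, mean = 1/1 ≈ 1.000
  cycle 1 → 1: weight = 1, length = 1, mean = 1/1 ≈ 1.000
  cycle 2 → 2: weight = 4, length = 1, mean = 4/1 ≈ 4.000
  cycle 0 → 1 → 0: weight = 15, length = 2, mean = 15/2 ≈ 7.500
  cycle 0 → 2 → 0: weight = 8, length = 2, mean = 8/2 ≈ 4.000
  cycle 1 → 0 → 1: weight = 15, length = 2, mean = 15/2 ≈ 7.500
Minimum mean = 1.000, attained e.g. along the cycle 0 → 0 with weight 1 and length 1. So λ(A) = 1/1 = 1.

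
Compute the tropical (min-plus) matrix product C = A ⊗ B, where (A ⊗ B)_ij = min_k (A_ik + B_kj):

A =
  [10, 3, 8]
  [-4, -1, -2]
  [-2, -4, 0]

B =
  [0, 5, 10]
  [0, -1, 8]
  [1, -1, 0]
A ⊗ B =
  [3, 2, 8]
  [-4, -3, -2]
  [-4, -5, 0]

Apply the min-plus product entry-by-entry:
  C[0][0] = min over k of (A[0][0] + B[0][0] = 10 + 0 = 10, A[0][1] + B[1][0] = 3 + 0 = 3, A[0][2] + B[2][0] = 8 + 1 = 9) = 3 (attained at k = 1)
  C[0][1] = min over k of (A[0][0] + B[0][1] = 10 + 5 = 15, A[0][1] + B[1][1] = 3 + -1 = 2, A[0][2] + B[2][1] = 8 + -1 = 7) = 2 (attained at k = 1)
  C[0][2] = min over k of (A[0][0] + B[0][2] = 10 + 10 = 20, A[0][1] + B[1][2] = 3 + 8 = 11, A[0][2] + B[2][2] = 8 + 0 = 8) = 8 (attained at k = 2)
  C[1][0] = min over k of (A[1][0] + B[0][0] = -4 + 0 = -4, A[1][1] + B[1][0] = -1 + 0 = -1, A[1][2] + B[2][0] = -2 + 1 = -1) = -4 (attained at k = 0)
  C[1][1] = min over k of (A[1][0] + B[0][1] = -4 + 5 = 1, A[1][1] + B[1][1] = -1 + -1 = -2, A[1][2] + B[2][1] = -2 + -1 = -3) = -3 (attained at k = 2)
  C[1][2] = min over k of (A[1][0] + B[0][2] = -4 + 10 = 6, A[1][1] + B[1][2] = -1 + 8 = 7, A[1][2] + B[2][2] = -2 + 0 = -2) = -2 (attained at k = 2)
  C[2][0] = min over k of (A[2][0] + B[0][0] = -2 + 0 = -2, A[2][1] + B[1][0] = -4 + 0 = -4, A[2][2] + B[2][0] = 0 + 1 = 1) = -4 (attained at k = 1)
  C[2][1] = min over k of (A[2][0] + B[0][1] = -2 + 5 = 3, A[2][1] + B[1][1] = -4 + -1 = -5, A[2][2] + B[2][1] = 0 + -1 = -1) = -5 (attained at k = 1)
  C[2][2] = min over k of (A[2][0] + B[0][2] = -2 + 10 = 8, A[2][1] + B[1][2] = -4 + 8 = 4, A[2][2] + B[2][2] = 0 + 0 = 0) = 0 (attained at k = 2)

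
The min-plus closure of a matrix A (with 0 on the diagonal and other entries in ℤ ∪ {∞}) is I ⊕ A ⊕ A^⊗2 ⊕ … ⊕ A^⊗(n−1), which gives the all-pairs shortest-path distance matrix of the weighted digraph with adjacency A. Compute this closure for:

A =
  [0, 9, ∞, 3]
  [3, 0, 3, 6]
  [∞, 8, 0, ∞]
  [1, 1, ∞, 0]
Closure =
  [0, 4, 7, 3]
  [3, 0, 3, 6]
  [11, 8, 0, 14]
  [1, 1, 4, 0]

This is the Floyd-Warshall all-pairs shortest-path computation. For each intermediate vertex k = 0, 1, …, 3, update dist[i][j] ← min(dist[i][j], dist[i][k] + dist[k][j]). The final matrix gives, for each (i, j), the minimum total weight of any directed path from i to j (possibly empty when i = j).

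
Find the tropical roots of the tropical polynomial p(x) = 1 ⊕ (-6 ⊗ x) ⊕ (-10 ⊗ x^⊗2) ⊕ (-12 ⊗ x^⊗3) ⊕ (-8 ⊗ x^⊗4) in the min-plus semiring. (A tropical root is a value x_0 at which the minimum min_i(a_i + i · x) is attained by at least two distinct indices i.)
Roots: {-4, 2, 4, 7}

Each tropical root is a break point of the lower envelope of the lines y = a_i + i · x (there are 5 lines, with slopes 0, 1, ..., 4). Only the lines that attain the minimum somewhere contribute to roots; other lines are dominated. Here the surviving (envelope) indices are i = 4, i = 3, i = 2, i = 1, i = 0.
Intersections between consecutive envelope lines give the roots: for adjacent envelope indices i < j the intersection is x = (a_i − a_j) / (j − i). Reading off the sorted break points: {-4, 2, 4, 7}.
Verification: at each break x_0, at least two indices attain the minimum of min_i(a_i + i · x_0).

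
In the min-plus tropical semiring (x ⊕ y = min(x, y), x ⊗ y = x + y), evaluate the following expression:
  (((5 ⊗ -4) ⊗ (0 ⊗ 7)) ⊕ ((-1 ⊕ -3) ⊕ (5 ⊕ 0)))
(((5 ⊗ -4) ⊗ (0 ⊗ 7)) ⊕ ((-1 ⊕ -3) ⊕ (5 ⊕ 0))) = -3

Expand innermost to outermost. Recall ⊕ takes the minimum of its arguments and ⊗ takes their sum. Working out the expression (((5 ⊗ -4) ⊗ (0 ⊗ 7)) ⊕ ((-1 ⊕ -3) ⊕ (5 ⊕ 0))) gives -3.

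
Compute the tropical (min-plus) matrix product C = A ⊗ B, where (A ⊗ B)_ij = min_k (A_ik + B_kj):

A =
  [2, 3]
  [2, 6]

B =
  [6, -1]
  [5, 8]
A ⊗ B =
  [8, 1]
  [8, 1]

Apply the min-plus product entry-by-entry:
  C[0][0] = min over k of (A[0][0] + B[0][0] = 2 + 6 = 8, A[0][1] + B[1][0] = 3 + 5 = 8) = 8 (attained at k = 0)
  C[0][1] = min over k of (A[0][0] + B[0][1] = 2 + -1 = 1, A[0][1] + B[1][1] = 3 + 8 = 11) = 1 (attained at k = 0)
  C[1][0] = min over k of (A[1][0] + B[0][0] = 2 + 6 = 8, A[1][1] + B[1][0] = 6 + 5 = 11) = 8 (attained at k = 0)
  C[1][1] = min over k of (A[1][0] + B[0][1] = 2 + -1 = 1, A[1][1] + B[1][1] = 6 + 8 = 14) = 1 (attained at k = 0)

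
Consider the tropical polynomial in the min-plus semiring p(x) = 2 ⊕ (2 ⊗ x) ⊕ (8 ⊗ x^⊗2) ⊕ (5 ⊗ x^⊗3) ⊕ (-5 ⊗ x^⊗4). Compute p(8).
p(8) = 2

A tropical monomial a ⊗ x^⊗i evaluates to a + i · x. Evaluating each term at x = 8:
  Term 0 contributes 2 + 0 · 8 = 2
  Term 1 contributes 2 + 1 · 8 = 10
  Term 2 contributes 8 + 2 · 8 = 24
  Term 3 contributes 5 + 3 · 8 = 29
  Term 4 contributes -5 + 4 · 8 = 27
p(8) = ⊕ of these = min[2, 10, 24, 29, 27] = 2.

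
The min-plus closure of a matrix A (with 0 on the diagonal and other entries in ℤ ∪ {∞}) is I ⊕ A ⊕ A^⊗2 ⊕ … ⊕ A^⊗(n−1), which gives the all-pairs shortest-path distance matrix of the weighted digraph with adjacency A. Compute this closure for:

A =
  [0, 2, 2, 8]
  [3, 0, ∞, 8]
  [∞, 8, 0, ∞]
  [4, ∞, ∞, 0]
Closure =
  [0, 2, 2, 8]
  [3, 0, 5, 8]
  [11, 8, 0, 16]
  [4, 6, 6, 0]

This is the Floyd-Warshall all-pairs shortest-path computation. For each intermediate vertex k = 0, 1, …, 3, update dist[i][j] ← min(dist[i][j], dist[i][k] + dist[k][j]). The final matrix gives, for each (i, j), the minimum total weight of any directed path from i to j (possibly empty when i = j).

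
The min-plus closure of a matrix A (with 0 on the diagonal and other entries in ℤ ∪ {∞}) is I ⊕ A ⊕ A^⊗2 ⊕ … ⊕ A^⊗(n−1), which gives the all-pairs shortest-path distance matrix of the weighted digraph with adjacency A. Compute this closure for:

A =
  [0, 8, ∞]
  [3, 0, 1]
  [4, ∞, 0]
Closure =
  [0, 8, 9]
  [3, 0, 1]
  [4, 12, 0]

This is the Floyd-Warshall all-pairs shortest-path computation. For each intermediate vertex k = 0, 1, …, 2, update dist[i][j] ← min(dist[i][j], dist[i][k] + dist[k][j]). The final matrix gives, for each (i, j), the minimum total weight of any directed path from i to j (possibly empty when i = j).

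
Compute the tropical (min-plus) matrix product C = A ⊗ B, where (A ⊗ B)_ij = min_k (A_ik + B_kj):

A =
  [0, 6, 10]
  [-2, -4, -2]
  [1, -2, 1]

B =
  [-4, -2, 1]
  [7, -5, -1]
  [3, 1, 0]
A ⊗ B =
  [-4, -2, 1]
  [-6, -9, -5]
  [-3, -7, -3]

Apply the min-plus product entry-by-entry:
  C[0][0] = min over k of (A[0][0] + B[0][0] = 0 + -4 = -4, A[0][1] + B[1][0] = 6 + 7 = 13, A[0][2] + B[2][0] = 10 + 3 = 13) = -4 (attained at k = 0)
  C[0][1] = min over k of (A[0][0] + B[0][1] = 0 + -2 = -2, A[0][1] + B[1][1] = 6 + -5 = 1, A[0][2] + B[2][1] = 10 + 1 = 11) = -2 (attained at k = 0)
  C[0][2] = min over k of (A[0][0] + B[0][2] = 0 + 1 = 1, A[0][1] + B[1][2] = 6 + -1 = 5, A[0][2] + B[2][2] = 10 + 0 = 10) = 1 (attained at k = 0)
  C[1][0] = min over k of (A[1][0] + B[0][0] = -2 + -4 = -6, A[1][1] + B[1][0] = -4 + 7 = 3, A[1][2] + B[2][0] = -2 + 3 = 1) = -6 (attained at k = 0)
  C[1][1] = min over k of (A[1][0] + B[0][1] = -2 + -2 = -4, A[1][1] + B[1][1] = -4 + -5 = -9, A[1][2] + B[2][1] = -2 + 1 = -1) = -9 (attained at k = 1)
  C[1][2] = min over k of (A[1][0] + B[0][2] = -2 + 1 = -1, A[1][1] + B[1][2] = -4 + -1 = -5, A[1][2] + B[2][2] = -2 + 0 = -2) = -5 (attained at k = 1)
  C[2][0] = min over k of (A[2][0] + B[0][0] = 1 + -4 = -3, A[2][1] + B[1][0] = -2 + 7 = 5, A[2][2] + B[2][0] = 1 + 3 = 4) = -3 (attained at k = 0)
  C[2][1] = min over k of (A[2][0] + B[0][1] = 1 + -2 = -1, A[2][1] + B[1][1] = -2 + -5 = -7, A[2][2] + B[2][1] = 1 + 1 = 2) = -7 (attained at k = 1)
  C[2][2] = min over k of (A[2][0] + B[0][2] = 1 + 1 = 2, A[2][1] + B[1][2] = -2 + -1 = -3, A[2][2] + B[2][2] = 1 + 0 = 1) = -3 (attained at k = 1)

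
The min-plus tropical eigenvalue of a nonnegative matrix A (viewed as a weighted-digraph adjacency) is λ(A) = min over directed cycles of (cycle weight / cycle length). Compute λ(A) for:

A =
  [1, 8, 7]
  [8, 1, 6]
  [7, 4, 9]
λ(A) = 1

Enumerate directed cycles and compute their means (weight / length). Sample:
  cycle 0 → 0: weight = 1, length = 1, mean = 1/1 ≈ 1.000
  cycle 1 → 1: weight = 1, length = 1, mean = 1/1 ≈ 1.000
  cycle 2 → 2: weight = 9, length = 1, mean = 9/1 ≈ 9.000
  cycle 0 → 1 → 0: weight = 16, length = 2, mean = 16/2 ≈ 8.000
  cycle 0 → 2 → 0: weight = 14, length = 2, mean = 14/2 ≈ 7.000
  cycle 1 → 0 → 1: weight = 16, length = 2, mean = 16/2 ≈ 8.000
Minimum mean = 1.000, attained e.g. along the cycle 0 → 0 with weight 1 and length 1. So λ(A) = 1/1 = 1.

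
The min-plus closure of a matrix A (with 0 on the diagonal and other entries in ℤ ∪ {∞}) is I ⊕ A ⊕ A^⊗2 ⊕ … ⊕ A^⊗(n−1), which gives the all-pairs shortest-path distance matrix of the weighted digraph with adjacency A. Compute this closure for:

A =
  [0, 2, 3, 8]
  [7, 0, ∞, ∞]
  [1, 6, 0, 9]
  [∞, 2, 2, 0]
Closure =
  [0, 2, 3, 8]
  [7, 0, 10, 15]
  [1, 3, 0, 9]
  [3, 2, 2, 0]

This is the Floyd-Warshall all-pairs shortest-path computation. For each intermediate vertex k = 0, 1, …, 3, update dist[i][j] ← min(dist[i][j], dist[i][k] + dist[k][j]). The final matrix gives, for each (i, j), the minimum total weight of any directed path from i to j (possibly empty when i = j).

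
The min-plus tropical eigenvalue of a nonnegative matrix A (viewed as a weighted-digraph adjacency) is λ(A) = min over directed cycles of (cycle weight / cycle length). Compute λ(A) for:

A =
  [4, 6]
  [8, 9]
λ(A) = 4

Enumerate directed cycles and compute their means (weight / length). Sample:
  cycle 0 → 0: weight = 4, length = 1, mean = 4/1 ≈ 4.000
  cycle 1 → 1: weight = 9, length = 1, mean = 9/1 ≈ 9.000
  cycle 0 → 1 → 0: weight = 14, length = 2, mean = 14/2 ≈ 7.000
  cycle 1 → 0 → 1: weight = 14, length = 2, mean = 14/2 ≈ 7.000
Minimum mean = 4.000, attained e.g. along the cycle 0 → 0 with weight 4 and length 1. So λ(A) = 4/1 = 4.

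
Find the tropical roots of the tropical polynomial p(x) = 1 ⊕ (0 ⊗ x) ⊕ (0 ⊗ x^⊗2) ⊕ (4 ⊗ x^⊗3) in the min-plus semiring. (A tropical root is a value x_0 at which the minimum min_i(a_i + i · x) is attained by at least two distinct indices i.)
Roots: {-4, 0, 1}

Each tropical root is a break point of the lower envelope of the lines y = a_i + i · x (there are 4 lines, with slopes 0, 1, ..., 3). Only the lines that attain the minimum somewhere contribute to roots; other lines are dominated. Here the surviving (envelope) indices are i = 3, i = 2, i = 1, i = 0.
Intersections between consecutive envelope lines give the roots: for adjacent envelope indices i < j the intersection is x = (a_i − a_j) / (j − i). Reading off the sorted break points: {-4, 0, 1}.
Verification: at each break x_0, at least two indices attain the minimum of min_i(a_i + i · x_0).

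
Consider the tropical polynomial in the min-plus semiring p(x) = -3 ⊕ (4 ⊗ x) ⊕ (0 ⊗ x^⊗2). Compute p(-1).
p(-1) = -3

A tropical monomial a ⊗ x^⊗i evaluates to a + i · x. Evaluating each term at x = -1:
  Term 0 contributes -3 + 0 · -1 = -3
  Term 1 contributes 4 + 1 · -1 = 3
  Term 2 contributes 0 + 2 · -1 = -2
p(-1) = ⊕ of these = min[-3, 3, -2] = -3.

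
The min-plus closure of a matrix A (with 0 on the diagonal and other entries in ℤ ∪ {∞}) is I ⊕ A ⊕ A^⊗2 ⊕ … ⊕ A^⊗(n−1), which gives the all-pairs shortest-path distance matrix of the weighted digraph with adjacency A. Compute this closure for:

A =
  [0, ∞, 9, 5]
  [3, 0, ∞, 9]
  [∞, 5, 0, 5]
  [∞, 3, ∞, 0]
Closure =
  [0, 8, 9, 5]
  [3, 0, 12, 8]
  [8, 5, 0, 5]
  [6, 3, 15, 0]

This is the Floyd-Warshall all-pairs shortest-path computation. For each intermediate vertex k = 0, 1, …, 3, update dist[i][j] ← min(dist[i][j], dist[i][k] + dist[k][j]). The final matrix gives, for each (i, j), the minimum total weight of any directed path from i to j (possibly empty when i = j).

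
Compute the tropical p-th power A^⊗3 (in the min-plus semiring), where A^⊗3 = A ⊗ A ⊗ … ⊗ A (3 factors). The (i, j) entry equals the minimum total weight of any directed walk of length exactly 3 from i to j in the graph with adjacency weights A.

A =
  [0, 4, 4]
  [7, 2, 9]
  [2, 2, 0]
A^⊗3 =
  [0, 4, 4]
  [7, 6, 9]
  [2, 2, 0]

Each entry (A^⊗3)_ij equals the minimum over all length-3 walks i = v_0 → v_1 → … → v_3 = j of Σ_t A[v_t][v_{t+1}]. For example, for (i, j) = (0, 2) we minimise over 9 possible intermediate vertex sequences; the minimum is 4, attained along the walk 0 → 0 → 0 → 2.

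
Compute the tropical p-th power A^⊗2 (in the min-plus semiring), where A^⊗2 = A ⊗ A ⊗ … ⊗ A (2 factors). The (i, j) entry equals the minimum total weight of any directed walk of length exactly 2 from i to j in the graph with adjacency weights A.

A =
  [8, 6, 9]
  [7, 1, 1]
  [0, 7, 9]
A^⊗2 =
  [9, 7, 7]
  [1, 2, 2]
  [8, 6, 8]

Each entry (A^⊗2)_ij equals the minimum over all length-2 walks i = v_0 → v_1 → … → v_2 = j of Σ_t A[v_t][v_{t+1}]. For example, for (i, j) = (0, 2) we minimise over 3 possible intermediate vertex sequences; the minimum is 7, attained along the walk 0 → 1 → 2.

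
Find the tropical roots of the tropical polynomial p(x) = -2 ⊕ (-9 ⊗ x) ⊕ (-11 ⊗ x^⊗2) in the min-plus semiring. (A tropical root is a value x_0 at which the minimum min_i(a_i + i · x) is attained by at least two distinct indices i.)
Roots: {2, 7}

Each tropical root is a break point of the lower envelope of the lines y = a_i + i · x (there are 3 lines, with slopes 0, 1, ..., 2). Only the lines that attain the minimum somewhere contribute to roots; other lines are dominated. Here the surviving (envelope) indices are i = 2, i = 1, i = 0.
Intersections between consecutive envelope lines give the roots: for adjacent envelope indices i < j the intersection is x = (a_i − a_j) / (j − i). Reading off the sorted break points: {2, 7}.
Verification: at each break x_0, at least two indices attain the minimum of min_i(a_i + i · x_0).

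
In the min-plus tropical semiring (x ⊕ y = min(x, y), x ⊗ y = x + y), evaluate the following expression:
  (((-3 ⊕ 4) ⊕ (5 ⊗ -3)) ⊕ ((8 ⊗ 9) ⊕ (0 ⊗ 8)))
(((-3 ⊕ 4) ⊕ (5 ⊗ -3)) ⊕ ((8 ⊗ 9) ⊕ (0 ⊗ 8))) = -3

Expand innermost to outermost. Recall ⊕ takes the minimum of its arguments and ⊗ takes their sum. Working out the expression (((-3 ⊕ 4) ⊕ (5 ⊗ -3)) ⊕ ((8 ⊗ 9) ⊕ (0 ⊗ 8))) gives -3.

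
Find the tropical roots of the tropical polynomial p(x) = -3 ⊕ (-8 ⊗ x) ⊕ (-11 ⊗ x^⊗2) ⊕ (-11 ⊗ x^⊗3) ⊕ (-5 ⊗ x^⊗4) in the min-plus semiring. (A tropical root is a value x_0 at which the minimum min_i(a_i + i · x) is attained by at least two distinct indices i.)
Roots: {-6, 0, 3, 5}

Each tropical root is a break point of the lower envelope of the lines y = a_i + i · x (there are 5 lines, with slopes 0, 1, ..., 4). Only the lines that attain the minimum somewhere contribute to roots; other lines are dominated. Here the surviving (envelope) indices are i = 4, i = 3, i = 2, i = 1, i = 0.
Intersections between consecutive envelope lines give the roots: for adjacent envelope indices i < j the intersection is x = (a_i − a_j) / (j − i). Reading off the sorted break points: {-6, 0, 3, 5}.
Verification: at each break x_0, at least two indices attain the minimum of min_i(a_i + i · x_0).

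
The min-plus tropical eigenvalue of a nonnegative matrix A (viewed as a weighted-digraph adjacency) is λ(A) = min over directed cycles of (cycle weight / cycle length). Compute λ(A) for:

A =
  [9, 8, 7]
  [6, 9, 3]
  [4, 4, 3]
λ(A) = 3

Enumerate directed cycles and compute their means (weight / length). Sample:
  cycle 0 → 0: weight = 9, length = 1, mean = 9/1 ≈ 9.000
  cycle 1 → 1: weight = 9, length = 1, mean = 9/1 ≈ 9.000
  cycle 2 → 2: weight = 3, length = 1, mean = 3/1 ≈ 3.000
  cycle 0 → 1 → 0: weight = 14, length = 2, mean = 14/2 ≈ 7.000
  cycle 0 → 2 → 0: weight = 11, length = 2, mean = 11/2 ≈ 5.500
  cycle 1 → 0 → 1: weight = 14, length = 2, mean = 14/2 ≈ 7.000
Minimum mean = 3.000, attained e.g. along the cycle 2 → 2 with weight 3 and length 1. So λ(A) = 3/1 = 3.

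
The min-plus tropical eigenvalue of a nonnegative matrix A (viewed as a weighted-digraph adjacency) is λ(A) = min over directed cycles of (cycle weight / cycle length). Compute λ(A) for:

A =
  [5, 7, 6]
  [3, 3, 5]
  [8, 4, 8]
λ(A) = 3

Enumerate directed cycles and compute their means (weight / length). Sample:
  cycle 0 → 0: weight = 5, length = 1, mean = 5/1 ≈ 5.000
  cycle 1 → 1: weight = 3, length = 1, mean = 3/1 ≈ 3.000
  cycle 2 → 2: weight = 8, length = 1, mean = 8/1 ≈ 8.000
  cycle 0 → 1 → 0: weight = 10, length = 2, mean = 10/2 ≈ 5.000
  cycle 0 → 2 → 0: weight = 14, length = 2, mean = 14/2 ≈ 7.000
  cycle 1 → 0 → 1: weight = 10, length = 2, mean = 10/2 ≈ 5.000
Minimum mean = 3.000, attained e.g. along the cycle 1 → 1 with weight 3 and length 1. So λ(A) = 3/1 = 3.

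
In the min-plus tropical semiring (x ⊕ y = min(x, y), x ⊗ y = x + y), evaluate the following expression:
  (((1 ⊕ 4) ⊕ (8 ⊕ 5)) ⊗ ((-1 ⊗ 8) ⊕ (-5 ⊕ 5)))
(((1 ⊕ 4) ⊕ (8 ⊕ 5)) ⊗ ((-1 ⊗ 8) ⊕ (-5 ⊕ 5))) = -4

Expand innermost to outermost. Recall ⊕ takes the minimum of its arguments and ⊗ takes their sum. Working out the expression (((1 ⊕ 4) ⊕ (8 ⊕ 5)) ⊗ ((-1 ⊗ 8) ⊕ (-5 ⊕ 5))) gives -4.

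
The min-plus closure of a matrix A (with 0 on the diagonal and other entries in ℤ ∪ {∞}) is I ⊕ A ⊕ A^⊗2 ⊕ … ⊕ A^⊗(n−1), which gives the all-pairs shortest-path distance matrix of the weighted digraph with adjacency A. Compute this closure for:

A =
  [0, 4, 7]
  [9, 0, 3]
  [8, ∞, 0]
Closure =
  [0, 4, 7]
  [9, 0, 3]
  [8, 12, 0]

This is the Floyd-Warshall all-pairs shortest-path computation. For each intermediate vertex k = 0, 1, …, 2, update dist[i][j] ← min(dist[i][j], dist[i][k] + dist[k][j]). The final matrix gives, for each (i, j), the minimum total weight of any directed path from i to j (possibly empty when i = j).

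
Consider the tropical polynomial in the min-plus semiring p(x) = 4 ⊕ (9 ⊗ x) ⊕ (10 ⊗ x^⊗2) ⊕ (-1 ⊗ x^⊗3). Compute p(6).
p(6) = 4

A tropical monomial a ⊗ x^⊗i evaluates to a + i · x. Evaluating each term at x = 6:
  Term 0 contributes 4 + 0 · 6 = 4
  Term 1 contributes 9 + 1 · 6 = 15
  Term 2 contributes 10 + 2 · 6 = 22
  Term 3 contributes -1 + 3 · 6 = 17
p(6) = ⊕ of these = min[4, 15, 22, 17] = 4.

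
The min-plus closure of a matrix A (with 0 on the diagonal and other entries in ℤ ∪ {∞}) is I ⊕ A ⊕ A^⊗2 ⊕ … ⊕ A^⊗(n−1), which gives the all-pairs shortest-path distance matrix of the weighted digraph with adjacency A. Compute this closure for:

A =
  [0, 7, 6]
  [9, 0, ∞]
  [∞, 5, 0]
Closure =
  [0, 7, 6]
  [9, 0, 15]
  [14, 5, 0]

This is the Floyd-Warshall all-pairs shortest-path computation. For each intermediate vertex k = 0, 1, …, 2, update dist[i][j] ← min(dist[i][j], dist[i][k] + dist[k][j]). The final matrix gives, for each (i, j), the minimum total weight of any directed path from i to j (possibly empty when i = j).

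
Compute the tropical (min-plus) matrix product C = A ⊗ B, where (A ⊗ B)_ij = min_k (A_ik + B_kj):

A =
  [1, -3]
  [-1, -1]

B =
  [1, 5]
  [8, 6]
A ⊗ B =
  [2, 3]
  [0, 4]

Apply the min-plus product entry-by-entry:
  C[0][0] = min over k of (A[0][0] + B[0][0] = 1 + 1 = 2, A[0][1] + B[1][0] = -3 + 8 = 5) = 2 (attained at k = 0)
  C[0][1] = min over k of (A[0][0] + B[0][1] = 1 + 5 = 6, A[0][1] + B[1][1] = -3 + 6 = 3) = 3 (attained at k = 1)
  C[1][0] = min over k of (A[1][0] + B[0][0] = -1 + 1 = 0, A[1][1] + B[1][0] = -1 + 8 = 7) = 0 (attained at k = 0)
  C[1][1] = min over k of (A[1][0] + B[0][1] = -1 + 5 = 4, A[1][1] + B[1][1] = -1 + 6 = 5) = 4 (attained at k = 0)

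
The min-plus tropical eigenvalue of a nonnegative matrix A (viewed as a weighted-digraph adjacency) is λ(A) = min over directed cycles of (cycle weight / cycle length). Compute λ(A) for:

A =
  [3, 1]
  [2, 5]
λ(A) = 3/2

Enumerate directed cycles and compute their means (weight / length). Sample:
  cycle 0 → 0: weight = 3, length = 1, mean = 3/1 ≈ 3.000
  cycle 1 → 1: weight = 5, length = 1, mean = 5/1 ≈ 5.000
  cycle 0 → 1 → 0: weight = 3, length = 2, mean = 3/2 ≈ 1.500
  cycle 1 → 0 → 1: weight = 3, length = 2, mean = 3/2 ≈ 1.500
Minimum mean = 1.500, attained e.g. along the cycle 0 → 1 → 0 with weight 3 and length 2. So λ(A) = 3/2 = 3/2.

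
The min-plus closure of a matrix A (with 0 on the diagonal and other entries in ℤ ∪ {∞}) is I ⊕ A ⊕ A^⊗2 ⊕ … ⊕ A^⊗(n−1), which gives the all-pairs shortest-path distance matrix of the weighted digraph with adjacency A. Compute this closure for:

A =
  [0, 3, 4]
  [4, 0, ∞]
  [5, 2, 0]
Closure =
  [0, 3, 4]
  [4, 0, 8]
  [5, 2, 0]

This is the Floyd-Warshall all-pairs shortest-path computation. For each intermediate vertex k = 0, 1, …, 2, update dist[i][j] ← min(dist[i][j], dist[i][k] + dist[k][j]). The final matrix gives, for each (i, j), the minimum total weight of any directed path from i to j (possibly empty when i = j).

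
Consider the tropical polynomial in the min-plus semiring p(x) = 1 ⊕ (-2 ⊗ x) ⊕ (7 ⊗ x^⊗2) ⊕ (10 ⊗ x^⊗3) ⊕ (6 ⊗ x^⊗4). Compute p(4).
p(4) = 1

A tropical monomial a ⊗ x^⊗i evaluates to a + i · x. Evaluating each term at x = 4:
  Term 0 contributes 1 + 0 · 4 = 1
  Term 1 contributes -2 + 1 · 4 = 2
  Term 2 contributes 7 + 2 · 4 = 15
  Term 3 contributes 10 + 3 · 4 = 22
  Term 4 contributes 6 + 4 · 4 = 22
p(4) = ⊕ of these = min[1, 2, 15, 22, 22] = 1.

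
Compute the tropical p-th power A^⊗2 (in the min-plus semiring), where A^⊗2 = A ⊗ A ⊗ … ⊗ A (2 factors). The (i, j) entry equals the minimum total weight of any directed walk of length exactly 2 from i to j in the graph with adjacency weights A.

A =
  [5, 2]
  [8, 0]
A^⊗2 =
  [10, 2]
  [8, 0]

Each entry (A^⊗2)_ij equals the minimum over all length-2 walks i = v_0 → v_1 → … → v_2 = j of Σ_t A[v_t][v_{t+1}]. For example, for (i, j) = (0, 1) we minimise over 2 possible intermediate vertex sequences; the minimum is 2, attained along the walk 0 → 1 → 1.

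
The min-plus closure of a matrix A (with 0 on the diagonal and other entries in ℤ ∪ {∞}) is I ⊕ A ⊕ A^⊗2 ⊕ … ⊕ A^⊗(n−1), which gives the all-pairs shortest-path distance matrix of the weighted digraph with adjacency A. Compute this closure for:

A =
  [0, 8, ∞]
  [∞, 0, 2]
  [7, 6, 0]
Closure =
  [0, 8, 10]
  [9, 0, 2]
  [7, 6, 0]

This is the Floyd-Warshall all-pairs shortest-path computation. For each intermediate vertex k = 0, 1, …, 2, update dist[i][j] ← min(dist[i][j], dist[i][k] + dist[k][j]). The final matrix gives, for each (i, j), the minimum total weight of any directed path from i to j (possibly empty when i = j).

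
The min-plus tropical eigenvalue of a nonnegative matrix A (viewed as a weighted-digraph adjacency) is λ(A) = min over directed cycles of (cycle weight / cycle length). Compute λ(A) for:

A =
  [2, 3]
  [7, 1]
λ(A) = 1

Enumerate directed cycles and compute their means (weight / length). Sample:
  cycle 0 → 0: weight = 2, length = 1, mean = 2/1 ≈ 2.000
  cycle 1 → 1: weight = 1, length = 1, mean = 1/1 ≈ 1.000
  cycle 0 → 1 → 0: weight = 10, length = 2, mean = 10/2 ≈ 5.000
  cycle 1 → 0 → 1: weight = 10, length = 2, mean = 10/2 ≈ 5.000
Minimum mean = 1.000, attained e.g. along the cycle 1 → 1 with weight 1 and length 1. So λ(A) = 1/1 = 1.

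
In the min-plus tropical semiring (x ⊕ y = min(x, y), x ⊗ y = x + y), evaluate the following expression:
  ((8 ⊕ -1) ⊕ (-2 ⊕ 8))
((8 ⊕ -1) ⊕ (-2 ⊕ 8)) = -2

Expand innermost to outermost. Recall ⊕ takes the minimum of its arguments and ⊗ takes their sum. Working out the expression ((8 ⊕ -1) ⊕ (-2 ⊕ 8)) gives -2.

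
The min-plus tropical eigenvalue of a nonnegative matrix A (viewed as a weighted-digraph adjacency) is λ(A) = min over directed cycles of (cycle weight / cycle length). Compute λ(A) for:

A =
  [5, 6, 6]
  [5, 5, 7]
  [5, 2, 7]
λ(A) = 13/3

Enumerate directed cycles and compute their means (weight / length). Sample:
  cycle 0 → 0: weight = 5, length = 1, mean = 5/1 ≈ 5.000
  cycle 1 → 1: weight = 5, length = 1, mean = 5/1 ≈ 5.000
  cycle 2 → 2: weight = 7, length = 1, mean = 7/1 ≈ 7.000
  cycle 0 → 1 → 0: weight = 11, length = 2, mean = 11/2 ≈ 5.500
  cycle 0 → 2 → 0: weight = 11, length = 2, mean = 11/2 ≈ 5.500
  cycle 1 → 0 → 1: weight = 11, length = 2, mean = 11/2 ≈ 5.500
Minimum mean = 4.333, attained e.g. along the cycle 0 → 2 → 1 → 0 with weight 13 and length 3. So λ(A) = 13/3 = 13/3.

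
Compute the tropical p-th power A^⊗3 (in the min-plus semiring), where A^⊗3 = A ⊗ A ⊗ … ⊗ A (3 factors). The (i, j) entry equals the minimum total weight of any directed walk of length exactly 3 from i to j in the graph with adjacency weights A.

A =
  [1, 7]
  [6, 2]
A^⊗3 =
  [3, 9]
  [8, 6]

Each entry (A^⊗3)_ij equals the minimum over all length-3 walks i = v_0 → v_1 → … → v_3 = j of Σ_t A[v_t][v_{t+1}]. For example, for (i, j) = (0, 1) we minimise over 4 possible intermediate vertex sequences; the minimum is 9, attained along the walk 0 → 0 → 0 → 1.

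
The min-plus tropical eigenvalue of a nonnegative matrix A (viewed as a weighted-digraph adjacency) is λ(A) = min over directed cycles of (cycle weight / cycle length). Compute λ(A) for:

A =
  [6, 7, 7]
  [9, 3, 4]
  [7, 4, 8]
λ(A) = 3

Enumerate directed cycles and compute their means (weight / length). Sample:
  cycle 0 → 0: weight = 6, length = 1, mean = 6/1 ≈ 6.000
  cycle 1 → 1: weight = 3, length = 1, mean = 3/1 ≈ 3.000
  cycle 2 → 2: weight = 8, length = 1, mean = 8/1 ≈ 8.000
  cycle 0 → 1 → 0: weight = 16, length = 2, mean = 16/2 ≈ 8.000
  cycle 0 → 2 → 0: weight = 14, length = 2, mean = 14/2 ≈ 7.000
  cycle 1 → 0 → 1: weight = 16, length = 2, mean = 16/2 ≈ 8.000
Minimum mean = 3.000, attained e.g. along the cycle 1 → 1 with weight 3 and length 1. So λ(A) = 3/1 = 3.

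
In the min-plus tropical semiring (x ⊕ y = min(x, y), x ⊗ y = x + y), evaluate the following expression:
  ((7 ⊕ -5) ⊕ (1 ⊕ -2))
((7 ⊕ -5) ⊕ (1 ⊕ -2)) = -5

Expand innermost to outermost. Recall ⊕ takes the minimum of its arguments and ⊗ takes their sum. Working out the expression ((7 ⊕ -5) ⊕ (1 ⊕ -2)) gives -5.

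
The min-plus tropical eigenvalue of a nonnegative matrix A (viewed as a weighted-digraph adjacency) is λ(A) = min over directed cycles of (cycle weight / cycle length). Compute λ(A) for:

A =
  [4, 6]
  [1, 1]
λ(A) = 1

Enumerate directed cycles and compute their means (weight / length). Sample:
  cycle 0 → 0: weight = 4, length = 1, mean = 4/1 ≈ 4.000
  cycle 1 → 1: weight = 1, length = 1, mean = 1/1 ≈ 1.000
  cycle 0 → 1 → 0: weight = 7, length = 2, mean = 7/2 ≈ 3.500
  cycle 1 → 0 → 1: weight = 7, length = 2, mean = 7/2 ≈ 3.500
Minimum mean = 1.000, attained e.g. along the cycle 1 → 1 with weight 1 and length 1. So λ(A) = 1/1 = 1.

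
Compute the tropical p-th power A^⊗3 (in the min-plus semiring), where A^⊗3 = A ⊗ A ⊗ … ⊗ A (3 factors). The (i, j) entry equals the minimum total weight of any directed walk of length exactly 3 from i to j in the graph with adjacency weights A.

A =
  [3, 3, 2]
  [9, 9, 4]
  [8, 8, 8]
A^⊗3 =
  [9, 9, 8]
  [15, 15, 14]
  [14, 14, 13]

Each entry (A^⊗3)_ij equals the minimum over all length-3 walks i = v_0 → v_1 → … → v_3 = j of Σ_t A[v_t][v_{t+1}]. For example, for (i, j) = (0, 2) we minimise over 9 possible intermediate vertex sequences; the minimum is 8, attained along the walk 0 → 0 → 0 → 2.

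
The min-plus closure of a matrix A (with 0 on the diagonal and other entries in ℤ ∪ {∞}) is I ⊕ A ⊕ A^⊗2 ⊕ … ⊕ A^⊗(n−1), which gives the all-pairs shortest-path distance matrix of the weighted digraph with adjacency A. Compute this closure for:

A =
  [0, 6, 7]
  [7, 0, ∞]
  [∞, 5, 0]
Closure =
  [0, 6, 7]
  [7, 0, 14]
  [12, 5, 0]

This is the Floyd-Warshall all-pairs shortest-path computation. For each intermediate vertex k = 0, 1, …, 2, update dist[i][j] ← min(dist[i][j], dist[i][k] + dist[k][j]). The final matrix gives, for each (i, j), the minimum total weight of any directed path from i to j (possibly empty when i = j).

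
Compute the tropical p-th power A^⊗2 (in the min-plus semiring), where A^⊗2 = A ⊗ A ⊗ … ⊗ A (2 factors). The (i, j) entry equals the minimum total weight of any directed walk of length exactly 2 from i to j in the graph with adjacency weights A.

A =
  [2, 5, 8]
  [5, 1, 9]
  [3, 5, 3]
A^⊗2 =
  [4, 6, 10]
  [6, 2, 10]
  [5, 6, 6]

Each entry (A^⊗2)_ij equals the minimum over all length-2 walks i = v_0 → v_1 → … → v_2 = j of Σ_t A[v_t][v_{t+1}]. For example, for (i, j) = (0, 2) we minimise over 3 possible intermediate vertex sequences; the minimum is 10, attained along the walk 0 → 0 → 2.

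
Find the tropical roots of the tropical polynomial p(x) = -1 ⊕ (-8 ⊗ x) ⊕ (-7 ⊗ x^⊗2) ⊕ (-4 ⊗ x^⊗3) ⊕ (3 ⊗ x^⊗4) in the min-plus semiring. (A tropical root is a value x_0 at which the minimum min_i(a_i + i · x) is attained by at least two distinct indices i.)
Roots: {-7, -3, -1, 7}

Each tropical root is a break point of the lower envelope of the lines y = a_i + i · x (there are 5 lines, with slopes 0, 1, ..., 4). Only the lines that attain the minimum somewhere contribute to roots; other lines are dominated. Here the surviving (envelope) indices are i = 4, i = 3, i = 2, i = 1, i = 0.
Intersections between consecutive envelope lines give the roots: for adjacent envelope indices i < j the intersection is x = (a_i − a_j) / (j − i). Reading off the sorted break points: {-7, -3, -1, 7}.
Verification: at each break x_0, at least two indices attain the minimum of min_i(a_i + i · x_0).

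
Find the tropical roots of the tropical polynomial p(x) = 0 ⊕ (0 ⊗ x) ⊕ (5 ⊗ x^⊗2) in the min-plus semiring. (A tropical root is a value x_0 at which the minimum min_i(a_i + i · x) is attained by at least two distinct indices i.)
Roots: {-5, 0}

Each tropical root is a break point of the lower envelope of the lines y = a_i + i · x (there are 3 lines, with slopes 0, 1, ..., 2). Only the lines that attain the minimum somewhere contribute to roots; other lines are dominated. Here the surviving (envelope) indices are i = 2, i = 1, i = 0.
Intersections between consecutive envelope lines give the roots: for adjacent envelope indices i < j the intersection is x = (a_i − a_j) / (j − i). Reading off the sorted break points: {-5, 0}.
Verification: at each break x_0, at least two indices attain the minimum of min_i(a_i + i · x_0).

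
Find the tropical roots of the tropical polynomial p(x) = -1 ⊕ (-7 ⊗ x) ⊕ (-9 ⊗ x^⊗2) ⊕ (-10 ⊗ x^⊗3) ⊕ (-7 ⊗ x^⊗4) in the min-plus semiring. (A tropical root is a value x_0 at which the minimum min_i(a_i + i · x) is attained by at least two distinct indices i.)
Roots: {-3, 1, 2, 6}

Each tropical root is a break point of the lower envelope of the lines y = a_i + i · x (there are 5 lines, with slopes 0, 1, ..., 4). Only the lines that attain the minimum somewhere contribute to roots; other lines are dominated. Here the surviving (envelope) indices are i = 4, i = 3, i = 2, i = 1, i = 0.
Intersections between consecutive envelope lines give the roots: for adjacent envelope indices i < j the intersection is x = (a_i − a_j) / (j − i). Reading off the sorted break points: {-3, 1, 2, 6}.
Verification: at each break x_0, at least two indices attain the minimum of min_i(a_i + i · x_0).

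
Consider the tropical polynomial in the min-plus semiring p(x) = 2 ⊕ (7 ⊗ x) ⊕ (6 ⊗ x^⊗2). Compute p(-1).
p(-1) = 2

A tropical monomial a ⊗ x^⊗i evaluates to a + i · x. Evaluating each term at x = -1:
  Term 0 contributes 2 + 0 · -1 = 2
  Term 1 contributes 7 + 1 · -1 = 6
  Term 2 contributes 6 + 2 · -1 = 4
p(-1) = ⊕ of these = min[2, 6, 4] = 2.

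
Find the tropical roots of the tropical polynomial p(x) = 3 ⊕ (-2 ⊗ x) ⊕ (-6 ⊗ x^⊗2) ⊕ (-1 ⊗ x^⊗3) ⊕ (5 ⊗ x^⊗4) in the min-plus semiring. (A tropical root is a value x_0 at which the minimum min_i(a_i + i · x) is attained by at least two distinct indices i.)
Roots: {-6, -5, 4, 5}

Each tropical root is a break point of the lower envelope of the lines y = a_i + i · x (there are 5 lines, with slopes 0, 1, ..., 4). Only the lines that attain the minimum somewhere contribute to roots; other lines are dominated. Here the surviving (envelope) indices are i = 4, i = 3, i = 2, i = 1, i = 0.
Intersections between consecutive envelope lines give the roots: for adjacent envelope indices i < j the intersection is x = (a_i − a_j) / (j − i). Reading off the sorted break points: {-6, -5, 4, 5}.
Verification: at each break x_0, at least two indices attain the minimum of min_i(a_i + i · x_0).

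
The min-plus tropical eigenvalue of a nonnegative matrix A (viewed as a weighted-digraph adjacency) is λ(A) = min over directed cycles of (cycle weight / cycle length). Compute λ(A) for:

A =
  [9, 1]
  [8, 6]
λ(A) = 9/2

Enumerate directed cycles and compute their means (weight / length). Sample:
  cycle 0 → 0: weight = 9, length = 1, mean = 9/1 ≈ 9.000
  cycle 1 → 1: weight = 6, length = 1, mean = 6/1 ≈ 6.000
  cycle 0 → 1 → 0: weight = 9, length = 2, mean = 9/2 ≈ 4.500
  cycle 1 → 0 → 1: weight = 9, length = 2, mean = 9/2 ≈ 4.500
Minimum mean = 4.500, attained e.g. along the cycle 0 → 1 → 0 with weight 9 and length 2. So λ(A) = 9/2 = 9/2.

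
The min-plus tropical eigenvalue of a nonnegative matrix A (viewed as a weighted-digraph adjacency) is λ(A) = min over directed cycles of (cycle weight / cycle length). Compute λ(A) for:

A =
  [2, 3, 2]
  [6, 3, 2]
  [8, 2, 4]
λ(A) = 2

Enumerate directed cycles and compute their means (weight / length). Sample:
  cycle 0 → 0: weight = 2, length = 1, mean = 2/1 ≈ 2.000
  cycle 1 → 1: weight = 3, length = 1, mean = 3/1 ≈ 3.000
  cycle 2 → 2: weight = 4, length = 1, mean = 4/1 ≈ 4.000
  cycle 0 → 1 → 0: weight = 9, length = 2, mean = 9/2 ≈ 4.500
  cycle 0 → 2 → 0: weight = 10, length = 2, mean = 10/2 ≈ 5.000
  cycle 1 → 0 → 1: weight = 9, length = 2, mean = 9/2 ≈ 4.500
Minimum mean = 2.000, attained e.g. along the cycle 0 → 0 with weight 2 and length 1. So λ(A) = 2/1 = 2.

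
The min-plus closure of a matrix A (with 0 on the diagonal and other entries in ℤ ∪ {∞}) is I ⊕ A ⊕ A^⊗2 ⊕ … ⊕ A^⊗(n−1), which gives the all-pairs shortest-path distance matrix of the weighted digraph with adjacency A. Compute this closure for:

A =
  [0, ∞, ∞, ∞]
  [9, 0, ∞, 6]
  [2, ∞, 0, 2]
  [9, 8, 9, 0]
Closure =
  [0, ∞, ∞, ∞]
  [9, 0, 15, 6]
  [2, 10, 0, 2]
  [9, 8, 9, 0]

This is the Floyd-Warshall all-pairs shortest-path computation. For each intermediate vertex k = 0, 1, …, 3, update dist[i][j] ← min(dist[i][j], dist[i][k] + dist[k][j]). The final matrix gives, for each (i, j), the minimum total weight of any directed path from i to j (possibly empty when i = j).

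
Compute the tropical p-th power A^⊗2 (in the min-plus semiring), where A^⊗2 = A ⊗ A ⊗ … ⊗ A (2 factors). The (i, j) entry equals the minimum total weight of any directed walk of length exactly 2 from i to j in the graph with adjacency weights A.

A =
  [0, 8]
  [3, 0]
A^⊗2 =
  [0, 8]
  [3, 0]

Each entry (A^⊗2)_ij equals the minimum over all length-2 walks i = v_0 → v_1 → … → v_2 = j of Σ_t A[v_t][v_{t+1}]. For example, for (i, j) = (0, 1) we minimise over 2 possible intermediate vertex sequences; the minimum is 8, attained along the walk 0 → 0 → 1.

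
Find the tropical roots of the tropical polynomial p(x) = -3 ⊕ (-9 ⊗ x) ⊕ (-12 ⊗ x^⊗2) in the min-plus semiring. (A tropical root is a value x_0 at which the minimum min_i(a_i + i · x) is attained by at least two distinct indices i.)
Roots: {3, 6}

Each tropical root is a break point of the lower envelope of the lines y = a_i + i · x (there are 3 lines, with slopes 0, 1, ..., 2). Only the lines that attain the minimum somewhere contribute to roots; other lines are dominated. Here the surviving (envelope) indices are i = 2, i = 1, i = 0.
Intersections between consecutive envelope lines give the roots: for adjacent envelope indices i < j the intersection is x = (a_i − a_j) / (j − i). Reading off the sorted break points: {3, 6}.
Verification: at each break x_0, at least two indices attain the minimum of min_i(a_i + i · x_0).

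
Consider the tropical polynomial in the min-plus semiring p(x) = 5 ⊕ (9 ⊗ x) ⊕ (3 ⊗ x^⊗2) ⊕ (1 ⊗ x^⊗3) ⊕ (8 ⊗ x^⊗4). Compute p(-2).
p(-2) = -5

A tropical monomial a ⊗ x^⊗i evaluates to a + i · x. Evaluating each term at x = -2:
  Term 0 contributes 5 + 0 · -2 = 5
  Term 1 contributes 9 + 1 · -2 = 7
  Term 2 contributes 3 + 2 · -2 = -1
  Term 3 contributes 1 + 3 · -2 = -5
  Term 4 contributes 8 + 4 · -2 = 0
p(-2) = ⊕ of these = min[5, 7, -1, -5, 0] = -5.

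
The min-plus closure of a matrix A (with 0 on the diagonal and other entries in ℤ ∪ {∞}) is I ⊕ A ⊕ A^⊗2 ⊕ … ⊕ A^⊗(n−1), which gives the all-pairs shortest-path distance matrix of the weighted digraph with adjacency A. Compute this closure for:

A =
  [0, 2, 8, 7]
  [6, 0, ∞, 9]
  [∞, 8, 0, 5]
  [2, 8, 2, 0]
Closure =
  [0, 2, 8, 7]
  [6, 0, 11, 9]
  [7, 8, 0, 5]
  [2, 4, 2, 0]

This is the Floyd-Warshall all-pairs shortest-path computation. For each intermediate vertex k = 0, 1, …, 3, update dist[i][j] ← min(dist[i][j], dist[i][k] + dist[k][j]). The final matrix gives, for each (i, j), the minimum total weight of any directed path from i to j (possibly empty when i = j).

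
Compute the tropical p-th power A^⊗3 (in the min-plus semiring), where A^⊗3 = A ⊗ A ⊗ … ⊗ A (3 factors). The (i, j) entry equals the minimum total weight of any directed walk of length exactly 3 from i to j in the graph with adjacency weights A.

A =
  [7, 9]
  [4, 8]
A^⊗3 =
  [20, 22]
  [17, 20]

Each entry (A^⊗3)_ij equals the minimum over all length-3 walks i = v_0 → v_1 → … → v_3 = j of Σ_t A[v_t][v_{t+1}]. For example, for (i, j) = (0, 1) we minimise over 4 possible intermediate vertex sequences; the minimum is 22, attained along the walk 0 → 1 → 0 → 1.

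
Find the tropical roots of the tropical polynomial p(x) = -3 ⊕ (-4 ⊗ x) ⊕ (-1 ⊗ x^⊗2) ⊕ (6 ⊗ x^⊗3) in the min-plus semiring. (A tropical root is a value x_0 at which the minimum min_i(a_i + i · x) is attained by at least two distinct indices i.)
Roots: {-7, -3, 1}

Each tropical root is a break point of the lower envelope of the lines y = a_i + i · x (there are 4 lines, with slopes 0, 1, ..., 3). Only the lines that attain the minimum somewhere contribute to roots; other lines are dominated. Here the surviving (envelope) indices are i = 3, i = 2, i = 1, i = 0.
Intersections between consecutive envelope lines give the roots: for adjacent envelope indices i < j the intersection is x = (a_i − a_j) / (j − i). Reading off the sorted break points: {-7, -3, 1}.
Verification: at each break x_0, at least two indices attain the minimum of min_i(a_i + i · x_0).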